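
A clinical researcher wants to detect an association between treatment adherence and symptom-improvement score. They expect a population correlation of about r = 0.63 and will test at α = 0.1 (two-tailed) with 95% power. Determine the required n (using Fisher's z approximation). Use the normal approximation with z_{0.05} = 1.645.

n = 23

Fisher's z: C = ½·ln((1+r)/(1−r)) = ½·ln(4.4054) = 0.7414.
n = ((z_{α/2} + z_β)/C)² + 3.
(1.645 + 1.645) / 0.7414 = 3.290 / 0.7414 = 4.438.
n = 4.438² + 3 = 19.69 + 3 = 22.7.
Round up.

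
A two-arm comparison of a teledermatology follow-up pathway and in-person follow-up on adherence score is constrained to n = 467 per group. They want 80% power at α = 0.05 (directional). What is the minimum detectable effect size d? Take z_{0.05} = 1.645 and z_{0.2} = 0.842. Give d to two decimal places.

d_min ≈ 0.16

For two independent groups of n = 467 each: d_min = (z_{α} + z_β)·√(2/n).
z-sum = 1.645 + 0.842 = 2.487.
d_min = 2.487 × √(2/467) = 2.487 × 0.0654 = 0.163.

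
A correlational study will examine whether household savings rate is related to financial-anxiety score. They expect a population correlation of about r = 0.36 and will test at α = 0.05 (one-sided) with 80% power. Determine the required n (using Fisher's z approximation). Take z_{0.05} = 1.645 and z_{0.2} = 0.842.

Fisher's z: C = ½·ln((1+r)/(1−r)) = ½·ln(2.1250) = 0.3769.
n = ((z_{α} + z_β)/C)² + 3.
(1.645 + 0.842) / 0.3769 = 2.487 / 0.3769 = 6.599.
n = 6.599² + 3 = 43.54 + 3 = 46.5.
Round up.

n = 47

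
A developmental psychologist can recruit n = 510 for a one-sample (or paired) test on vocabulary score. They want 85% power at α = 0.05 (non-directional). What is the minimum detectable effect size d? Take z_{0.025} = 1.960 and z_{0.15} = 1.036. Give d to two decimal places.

d_min ≈ 0.13

For a single sample (or paired design) of n = 510: d_min = (z_{α/2} + z_β)/√n.
z-sum = 1.960 + 1.036 = 2.996.
d_min = 2.996 / √510 = 2.996 / 22.583 = 0.133.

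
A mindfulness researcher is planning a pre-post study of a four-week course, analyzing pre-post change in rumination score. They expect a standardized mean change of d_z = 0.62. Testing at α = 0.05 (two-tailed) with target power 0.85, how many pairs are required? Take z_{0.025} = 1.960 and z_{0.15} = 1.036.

For a paired (one-sample on differences) test: n = ((z_{α/2} + z_β) / d)².
z_{α/2} + z_β = 1.960 + 1.036 = 2.996.
n = (2.996 / 0.62)² = 4.832² = 23.35.
Round up.

n = 24 pairs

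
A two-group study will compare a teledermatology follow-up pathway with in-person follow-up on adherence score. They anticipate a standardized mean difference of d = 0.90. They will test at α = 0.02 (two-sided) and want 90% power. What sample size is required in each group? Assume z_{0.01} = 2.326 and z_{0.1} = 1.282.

For two independent groups with equal n: n = 2·((z_{α/2} + z_β) / d)².
z_{α/2} + z_β = 2.326 + 1.282 = 3.608.
n = 2 × (3.608 / 0.90)² = 2 × 4.009² = 2 × 16.07 = 32.1.
Round up to the next whole participant.

n = 33 per group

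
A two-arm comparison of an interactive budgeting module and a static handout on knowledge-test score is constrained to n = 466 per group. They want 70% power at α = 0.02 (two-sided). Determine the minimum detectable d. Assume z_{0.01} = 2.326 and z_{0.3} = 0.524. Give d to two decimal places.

d_min ≈ 0.19

For two independent groups of n = 466 each: d_min = (z_{α/2} + z_β)·√(2/n).
z-sum = 2.326 + 0.524 = 2.850.
d_min = 2.850 × √(2/466) = 2.850 × 0.0655 = 0.187.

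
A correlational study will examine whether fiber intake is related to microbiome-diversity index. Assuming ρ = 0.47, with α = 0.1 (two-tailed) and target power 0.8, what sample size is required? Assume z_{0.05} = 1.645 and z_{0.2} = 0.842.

Fisher's z: C = ½·ln((1+r)/(1−r)) = ½·ln(2.7736) = 0.5101.
n = ((z_{α/2} + z_β)/C)² + 3.
(1.645 + 0.842) / 0.5101 = 2.487 / 0.5101 = 4.876.
n = 4.876² + 3 = 23.77 + 3 = 26.8.
Round up.

n = 27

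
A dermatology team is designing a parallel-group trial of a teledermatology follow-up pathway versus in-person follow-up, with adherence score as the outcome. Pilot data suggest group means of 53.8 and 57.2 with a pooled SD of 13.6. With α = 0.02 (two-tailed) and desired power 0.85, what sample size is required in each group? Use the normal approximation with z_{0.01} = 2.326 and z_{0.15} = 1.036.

Cohen's d = |M₁ − M₂| / SD_pooled = |53.8 − 57.2| / 13.6 = 3.4 / 13.6 = 0.250.
For two independent groups with equal n: n = 2·((z_{α/2} + z_β) / d)².
z_{α/2} + z_β = 2.326 + 1.036 = 3.362.
n = 2 × (3.362 / 0.250)² = 2 × 13.448² = 2 × 180.85 = 361.7.
Round up to the next whole participant.

n = 362 per group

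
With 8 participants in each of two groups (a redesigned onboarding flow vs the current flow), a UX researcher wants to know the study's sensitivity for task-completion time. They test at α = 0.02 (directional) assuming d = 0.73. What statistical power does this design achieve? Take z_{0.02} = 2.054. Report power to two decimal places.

For two equal groups, power = Φ(d·√(n/2) − z_{α}).
d·√(n/2) = 0.73 × √(8/2) = 0.73 × 2.000 = 1.460.
z_β = 1.460 − 2.054 = -0.594.
Power = Φ(-0.594) = 0.276.

power ≈ 0.28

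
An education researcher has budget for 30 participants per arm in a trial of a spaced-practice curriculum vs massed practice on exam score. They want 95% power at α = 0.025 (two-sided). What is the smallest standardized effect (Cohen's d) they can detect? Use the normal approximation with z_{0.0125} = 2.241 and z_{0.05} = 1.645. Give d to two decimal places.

d_min ≈ 1.00

For two independent groups of n = 30 each: d_min = (z_{α/2} + z_β)·√(2/n).
z-sum = 2.241 + 1.645 = 3.886.
d_min = 3.886 × √(2/30) = 3.886 × 0.2582 = 1.003.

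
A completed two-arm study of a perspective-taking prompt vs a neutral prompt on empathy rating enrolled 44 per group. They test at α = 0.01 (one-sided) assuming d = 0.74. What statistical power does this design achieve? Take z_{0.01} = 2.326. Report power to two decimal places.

power ≈ 0.87

For two equal groups, power = Φ(d·√(n/2) − z_{α}).
d·√(n/2) = 0.74 × √(44/2) = 0.74 × 4.690 = 3.471.
z_β = 3.471 − 2.326 = 1.145.
Power = Φ(1.145) = 0.874.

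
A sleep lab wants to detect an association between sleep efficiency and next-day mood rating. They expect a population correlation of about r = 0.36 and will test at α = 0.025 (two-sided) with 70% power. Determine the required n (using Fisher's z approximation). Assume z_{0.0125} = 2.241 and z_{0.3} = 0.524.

Fisher's z: C = ½·ln((1+r)/(1−r)) = ½·ln(2.1250) = 0.3769.
n = ((z_{α/2} + z_β)/C)² + 3.
(2.241 + 0.524) / 0.3769 = 2.765 / 0.3769 = 7.336.
n = 7.336² + 3 = 53.82 + 3 = 56.8.
Round up.

n = 57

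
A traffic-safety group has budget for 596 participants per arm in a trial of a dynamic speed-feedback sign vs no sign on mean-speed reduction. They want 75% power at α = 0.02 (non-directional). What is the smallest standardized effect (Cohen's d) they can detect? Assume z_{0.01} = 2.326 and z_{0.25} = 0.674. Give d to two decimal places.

d_min ≈ 0.17

For two independent groups of n = 596 each: d_min = (z_{α/2} + z_β)·√(2/n).
z-sum = 2.326 + 0.674 = 3.000.
d_min = 3.000 × √(2/596) = 3.000 × 0.0579 = 0.174.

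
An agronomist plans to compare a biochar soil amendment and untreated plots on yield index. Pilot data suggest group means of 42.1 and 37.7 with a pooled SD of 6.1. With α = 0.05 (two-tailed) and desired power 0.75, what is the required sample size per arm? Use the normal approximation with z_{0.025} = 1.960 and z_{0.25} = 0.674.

Cohen's d = |M₁ − M₂| / SD_pooled = |42.1 − 37.7| / 6.1 = 4.4 / 6.1 = 0.721.
For two independent groups with equal n: n = 2·((z_{α/2} + z_β) / d)².
z_{α/2} + z_β = 1.960 + 0.674 = 2.634.
n = 2 × (2.634 / 0.721)² = 2 × 3.653² = 2 × 13.35 = 26.7.
Round up to the next whole participant.

n = 27 per group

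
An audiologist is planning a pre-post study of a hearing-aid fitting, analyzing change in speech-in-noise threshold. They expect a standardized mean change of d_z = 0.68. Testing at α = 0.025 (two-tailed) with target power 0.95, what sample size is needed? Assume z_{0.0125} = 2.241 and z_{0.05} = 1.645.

For a paired (one-sample on differences) test: n = ((z_{α/2} + z_β) / d)².
z_{α/2} + z_β = 2.241 + 1.645 = 3.886.
n = (3.886 / 0.68)² = 5.715² = 32.66.
Round up.

n = 33 pairs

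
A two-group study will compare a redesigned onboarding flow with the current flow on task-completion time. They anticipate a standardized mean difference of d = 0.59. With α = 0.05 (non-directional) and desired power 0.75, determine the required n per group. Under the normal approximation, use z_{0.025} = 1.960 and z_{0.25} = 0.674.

n = 40 per group

For two independent groups with equal n: n = 2·((z_{α/2} + z_β) / d)².
z_{α/2} + z_β = 1.960 + 0.674 = 2.634.
n = 2 × (2.634 / 0.59)² = 2 × 4.464² = 2 × 19.93 = 39.9.
Round up to the next whole participant.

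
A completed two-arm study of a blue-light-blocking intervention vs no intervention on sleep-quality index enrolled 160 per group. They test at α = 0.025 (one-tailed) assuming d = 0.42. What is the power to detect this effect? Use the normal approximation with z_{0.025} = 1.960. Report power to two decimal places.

For two equal groups, power = Φ(d·√(n/2) − z_{α}).
d·√(n/2) = 0.42 × √(160/2) = 0.42 × 8.944 = 3.757.
z_β = 3.757 − 1.960 = 1.797.
Power = Φ(1.797) = 0.964.

power ≈ 0.96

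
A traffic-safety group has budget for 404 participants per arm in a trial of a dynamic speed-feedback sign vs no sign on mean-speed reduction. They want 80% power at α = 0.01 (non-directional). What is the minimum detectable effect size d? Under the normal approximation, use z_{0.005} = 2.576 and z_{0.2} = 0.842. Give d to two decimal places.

d_min ≈ 0.24

For two independent groups of n = 404 each: d_min = (z_{α/2} + z_β)·√(2/n).
z-sum = 2.576 + 0.842 = 3.418.
d_min = 3.418 × √(2/404) = 3.418 × 0.0704 = 0.240.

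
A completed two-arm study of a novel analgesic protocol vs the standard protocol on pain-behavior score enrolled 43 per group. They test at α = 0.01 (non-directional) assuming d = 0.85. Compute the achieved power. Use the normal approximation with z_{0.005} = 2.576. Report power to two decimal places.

power ≈ 0.91

For two equal groups, power = Φ(d·√(n/2) − z_{α/2}).
d·√(n/2) = 0.85 × √(43/2) = 0.85 × 4.637 = 3.941.
z_β = 3.941 − 2.576 = 1.365.
Power = Φ(1.365) = 0.914.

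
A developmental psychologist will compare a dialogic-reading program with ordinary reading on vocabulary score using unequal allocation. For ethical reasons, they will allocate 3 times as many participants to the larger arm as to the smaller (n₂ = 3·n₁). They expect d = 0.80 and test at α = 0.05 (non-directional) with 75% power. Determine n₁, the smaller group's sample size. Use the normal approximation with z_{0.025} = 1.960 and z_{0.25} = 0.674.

n₁ = 15

With allocation ratio k = n₂/n₁ = 3, Var(x̄₁−x̄₂) = σ²(1/n₁ + 1/(k·n₁)) = σ²·(k+1)/(k·n₁).
So n₁ = (1 + 1/k)·((z_{α/2} + z_β)/d)² = 1.333 × (2.634/0.80)².
n₁ = 1.333 × 10.84 = 14.5.
Round up: n₁ = 15, giving n₂ = 3 × 15 = 45.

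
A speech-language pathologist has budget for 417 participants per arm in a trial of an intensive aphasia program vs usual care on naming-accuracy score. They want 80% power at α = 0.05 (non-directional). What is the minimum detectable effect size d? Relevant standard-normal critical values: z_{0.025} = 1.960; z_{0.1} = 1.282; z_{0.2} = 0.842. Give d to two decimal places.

d_min ≈ 0.19

For two independent groups of n = 417 each: d_min = (z_{α/2} + z_β)·√(2/n).
z-sum = 1.960 + 0.842 = 2.802.
d_min = 2.802 × √(2/417) = 2.802 × 0.0693 = 0.194.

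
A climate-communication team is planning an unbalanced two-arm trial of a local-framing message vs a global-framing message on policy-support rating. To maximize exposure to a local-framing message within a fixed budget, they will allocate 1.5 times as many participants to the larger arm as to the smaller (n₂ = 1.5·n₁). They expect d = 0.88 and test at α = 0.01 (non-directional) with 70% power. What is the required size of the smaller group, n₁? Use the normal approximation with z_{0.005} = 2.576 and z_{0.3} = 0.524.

n₁ = 21

With allocation ratio k = n₂/n₁ = 1.5, Var(x̄₁−x̄₂) = σ²(1/n₁ + 1/(k·n₁)) = σ²·(k+1)/(k·n₁).
So n₁ = (1 + 1/k)·((z_{α/2} + z_β)/d)² = 1.667 × (3.100/0.88)².
n₁ = 1.667 × 12.41 = 20.7.
Round up: n₁ = 21, giving n₂ = ⌈1.5 × 21⌉ = ⌈31.5⌉ = 32.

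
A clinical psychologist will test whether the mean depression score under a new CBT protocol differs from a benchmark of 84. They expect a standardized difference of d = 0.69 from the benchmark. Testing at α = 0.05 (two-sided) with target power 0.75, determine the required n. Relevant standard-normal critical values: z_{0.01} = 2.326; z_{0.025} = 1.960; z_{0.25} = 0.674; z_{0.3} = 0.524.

n = 15

For a one-sample test: n = ((z_{α/2} + z_β) / d)².
z_{α/2} + z_β = 1.960 + 0.674 = 2.634.
n = (2.634 / 0.69)² = 3.817² = 14.57.
Round up.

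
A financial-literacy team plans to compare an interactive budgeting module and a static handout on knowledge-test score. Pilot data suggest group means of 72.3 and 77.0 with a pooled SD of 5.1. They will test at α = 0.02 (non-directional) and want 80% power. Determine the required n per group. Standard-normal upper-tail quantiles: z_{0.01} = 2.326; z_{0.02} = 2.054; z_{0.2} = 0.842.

Cohen's d = |M₁ − M₂| / SD_pooled = |72.3 − 77.0| / 5.1 = 4.7 / 5.1 = 0.922.
For two independent groups with equal n: n = 2·((z_{α/2} + z_β) / d)².
z_{α/2} + z_β = 2.326 + 0.842 = 3.168.
n = 2 × (3.168 / 0.922)² = 2 × 3.436² = 2 × 11.81 = 23.6.
Round up to the next whole participant.

n = 24 per group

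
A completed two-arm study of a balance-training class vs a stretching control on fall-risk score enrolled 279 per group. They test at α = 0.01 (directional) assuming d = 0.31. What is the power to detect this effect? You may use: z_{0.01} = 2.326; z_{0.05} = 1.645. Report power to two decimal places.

For two equal groups, power = Φ(d·√(n/2) − z_{α}).
d·√(n/2) = 0.31 × √(279/2) = 0.31 × 11.811 = 3.661.
z_β = 3.661 − 2.326 = 1.335.
Power = Φ(1.335) = 0.909.

power ≈ 0.91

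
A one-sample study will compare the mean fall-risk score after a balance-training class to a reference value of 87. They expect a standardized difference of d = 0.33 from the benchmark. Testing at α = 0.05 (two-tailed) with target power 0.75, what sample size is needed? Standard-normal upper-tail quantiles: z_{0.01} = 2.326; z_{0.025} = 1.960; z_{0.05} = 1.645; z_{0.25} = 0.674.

For a one-sample test: n = ((z_{α/2} + z_β) / d)².
z_{α/2} + z_β = 1.960 + 0.674 = 2.634.
n = (2.634 / 0.33)² = 7.982² = 63.71.
Round up.

n = 64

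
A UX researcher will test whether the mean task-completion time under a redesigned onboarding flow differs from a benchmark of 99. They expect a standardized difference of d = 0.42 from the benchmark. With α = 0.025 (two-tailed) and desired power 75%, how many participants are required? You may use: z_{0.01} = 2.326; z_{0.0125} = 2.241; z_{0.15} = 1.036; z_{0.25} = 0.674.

For a one-sample test: n = ((z_{α/2} + z_β) / d)².
z_{α/2} + z_β = 2.241 + 0.674 = 2.915.
n = (2.915 / 0.42)² = 6.940² = 48.17.
Round up.

n = 49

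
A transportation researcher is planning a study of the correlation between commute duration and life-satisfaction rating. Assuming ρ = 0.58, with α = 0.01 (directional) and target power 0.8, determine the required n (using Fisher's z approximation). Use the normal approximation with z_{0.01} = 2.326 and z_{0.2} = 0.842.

n = 26

Fisher's z: C = ½·ln((1+r)/(1−r)) = ½·ln(3.7619) = 0.6625.
n = ((z_{α} + z_β)/C)² + 3.
(2.326 + 0.842) / 0.6625 = 3.168 / 0.6625 = 4.782.
n = 4.782² + 3 = 22.87 + 3 = 25.9.
Round up.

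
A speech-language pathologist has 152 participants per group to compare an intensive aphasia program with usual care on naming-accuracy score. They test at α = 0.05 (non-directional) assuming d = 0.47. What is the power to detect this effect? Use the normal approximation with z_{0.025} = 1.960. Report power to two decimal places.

power ≈ 0.98

For two equal groups, power = Φ(d·√(n/2) − z_{α/2}).
d·√(n/2) = 0.47 × √(152/2) = 0.47 × 8.718 = 4.097.
z_β = 4.097 − 1.960 = 2.137.
Power = Φ(2.137) = 0.984.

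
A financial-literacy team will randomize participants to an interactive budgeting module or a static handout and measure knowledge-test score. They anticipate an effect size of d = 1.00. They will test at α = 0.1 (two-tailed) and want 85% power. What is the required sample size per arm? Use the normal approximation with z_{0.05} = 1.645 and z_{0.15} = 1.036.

n = 15 per group

For two independent groups with equal n: n = 2·((z_{α/2} + z_β) / d)².
z_{α/2} + z_β = 1.645 + 1.036 = 2.681.
n = 2 × (2.681 / 1.00)² = 2 × 2.681² = 2 × 7.19 = 14.4.
Round up to the next whole participant.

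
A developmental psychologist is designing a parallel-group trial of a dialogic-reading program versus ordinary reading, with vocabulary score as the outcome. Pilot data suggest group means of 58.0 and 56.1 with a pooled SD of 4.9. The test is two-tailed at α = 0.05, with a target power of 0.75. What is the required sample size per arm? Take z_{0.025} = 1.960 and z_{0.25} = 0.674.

n = 93 per group

Cohen's d = |M₁ − M₂| / SD_pooled = |58.0 − 56.1| / 4.9 = 1.9 / 4.9 = 0.388.
For two independent groups with equal n: n = 2·((z_{α/2} + z_β) / d)².
z_{α/2} + z_β = 1.960 + 0.674 = 2.634.
n = 2 × (2.634 / 0.388)² = 2 × 6.789² = 2 × 46.09 = 92.2.
Round up to the next whole participant.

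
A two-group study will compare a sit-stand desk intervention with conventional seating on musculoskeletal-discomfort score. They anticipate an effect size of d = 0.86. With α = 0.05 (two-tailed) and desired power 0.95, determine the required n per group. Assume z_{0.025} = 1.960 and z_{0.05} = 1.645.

n = 36 per group

For two independent groups with equal n: n = 2·((z_{α/2} + z_β) / d)².
z_{α/2} + z_β = 1.960 + 1.645 = 3.605.
n = 2 × (3.605 / 0.86)² = 2 × 4.192² = 2 × 17.57 = 35.1.
Round up to the next whole participant.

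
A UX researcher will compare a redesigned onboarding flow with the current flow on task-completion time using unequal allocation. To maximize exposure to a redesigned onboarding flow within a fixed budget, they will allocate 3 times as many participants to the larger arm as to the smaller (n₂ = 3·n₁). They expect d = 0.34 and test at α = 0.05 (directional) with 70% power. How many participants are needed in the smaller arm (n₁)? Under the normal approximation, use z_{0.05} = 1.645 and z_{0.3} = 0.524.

With allocation ratio k = n₂/n₁ = 3, Var(x̄₁−x̄₂) = σ²(1/n₁ + 1/(k·n₁)) = σ²·(k+1)/(k·n₁).
So n₁ = (1 + 1/k)·((z_{α} + z_β)/d)² = 1.333 × (2.169/0.34)².
n₁ = 1.333 × 40.70 = 54.3.
Round up: n₁ = 55, giving n₂ = 3 × 55 = 165.

n₁ = 55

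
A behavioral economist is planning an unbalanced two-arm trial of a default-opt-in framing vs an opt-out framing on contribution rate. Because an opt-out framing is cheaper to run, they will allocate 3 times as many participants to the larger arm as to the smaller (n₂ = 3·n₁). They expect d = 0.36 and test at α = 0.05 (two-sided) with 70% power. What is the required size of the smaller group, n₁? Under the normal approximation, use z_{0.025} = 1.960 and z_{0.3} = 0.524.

n₁ = 64

With allocation ratio k = n₂/n₁ = 3, Var(x̄₁−x̄₂) = σ²(1/n₁ + 1/(k·n₁)) = σ²·(k+1)/(k·n₁).
So n₁ = (1 + 1/k)·((z_{α/2} + z_β)/d)² = 1.333 × (2.484/0.36)².
n₁ = 1.333 × 47.61 = 63.5.
Round up: n₁ = 64, giving n₂ = 3 × 64 = 192.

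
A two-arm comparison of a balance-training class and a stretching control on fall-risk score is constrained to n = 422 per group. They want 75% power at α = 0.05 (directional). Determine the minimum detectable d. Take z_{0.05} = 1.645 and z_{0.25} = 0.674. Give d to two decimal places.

For two independent groups of n = 422 each: d_min = (z_{α} + z_β)·√(2/n).
z-sum = 1.645 + 0.674 = 2.319.
d_min = 2.319 × √(2/422) = 2.319 × 0.0688 = 0.160.

d_min ≈ 0.16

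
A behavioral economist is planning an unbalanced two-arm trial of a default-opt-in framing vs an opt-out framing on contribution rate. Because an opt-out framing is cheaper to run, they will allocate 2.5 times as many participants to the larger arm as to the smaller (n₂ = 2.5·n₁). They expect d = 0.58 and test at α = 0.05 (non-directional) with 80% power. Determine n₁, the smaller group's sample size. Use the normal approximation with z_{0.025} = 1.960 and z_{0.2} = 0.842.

n₁ = 33

With allocation ratio k = n₂/n₁ = 2.5, Var(x̄₁−x̄₂) = σ²(1/n₁ + 1/(k·n₁)) = σ²·(k+1)/(k·n₁).
So n₁ = (1 + 1/k)·((z_{α/2} + z_β)/d)² = 1.400 × (2.802/0.58)².
n₁ = 1.400 × 23.34 = 32.7.
Round up: n₁ = 33, giving n₂ = ⌈2.5 × 33⌉ = ⌈82.5⌉ = 83.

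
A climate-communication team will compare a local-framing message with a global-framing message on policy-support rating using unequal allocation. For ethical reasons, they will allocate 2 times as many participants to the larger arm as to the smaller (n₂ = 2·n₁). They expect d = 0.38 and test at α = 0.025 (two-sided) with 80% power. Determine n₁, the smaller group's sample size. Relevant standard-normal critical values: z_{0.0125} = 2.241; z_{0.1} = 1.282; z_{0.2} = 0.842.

n₁ = 99

With allocation ratio k = n₂/n₁ = 2, Var(x̄₁−x̄₂) = σ²(1/n₁ + 1/(k·n₁)) = σ²·(k+1)/(k·n₁).
So n₁ = (1 + 1/k)·((z_{α/2} + z_β)/d)² = 1.500 × (3.083/0.38)².
n₁ = 1.500 × 65.82 = 98.7.
Round up: n₁ = 99, giving n₂ = 2 × 99 = 198.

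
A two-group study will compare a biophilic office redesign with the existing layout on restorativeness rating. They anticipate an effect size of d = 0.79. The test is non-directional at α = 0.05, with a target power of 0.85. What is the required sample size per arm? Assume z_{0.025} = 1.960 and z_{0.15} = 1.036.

For two independent groups with equal n: n = 2·((z_{α/2} + z_β) / d)².
z_{α/2} + z_β = 1.960 + 1.036 = 2.996.
n = 2 × (2.996 / 0.79)² = 2 × 3.792² = 2 × 14.38 = 28.8.
Round up to the next whole participant.

n = 29 per group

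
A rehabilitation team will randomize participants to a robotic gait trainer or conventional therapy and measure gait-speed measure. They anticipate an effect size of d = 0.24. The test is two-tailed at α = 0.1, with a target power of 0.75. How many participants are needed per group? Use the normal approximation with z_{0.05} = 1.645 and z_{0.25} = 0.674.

n = 187 per group

For two independent groups with equal n: n = 2·((z_{α/2} + z_β) / d)².
z_{α/2} + z_β = 1.645 + 0.674 = 2.319.
n = 2 × (2.319 / 0.24)² = 2 × 9.662² = 2 × 93.36 = 186.7.
Round up to the next whole participant.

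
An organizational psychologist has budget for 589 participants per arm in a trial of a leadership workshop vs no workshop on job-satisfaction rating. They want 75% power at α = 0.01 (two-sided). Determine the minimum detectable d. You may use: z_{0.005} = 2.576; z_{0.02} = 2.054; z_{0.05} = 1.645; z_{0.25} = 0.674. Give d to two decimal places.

For two independent groups of n = 589 each: d_min = (z_{α/2} + z_β)·√(2/n).
z-sum = 2.576 + 0.674 = 3.250.
d_min = 3.250 × √(2/589) = 3.250 × 0.0583 = 0.189.

d_min ≈ 0.19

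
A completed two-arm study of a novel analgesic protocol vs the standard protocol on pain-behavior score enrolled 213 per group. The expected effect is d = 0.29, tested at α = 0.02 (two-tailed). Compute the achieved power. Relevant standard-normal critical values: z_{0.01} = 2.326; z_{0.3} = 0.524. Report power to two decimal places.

power ≈ 0.75

For two equal groups, power = Φ(d·√(n/2) − z_{α/2}).
d·√(n/2) = 0.29 × √(213/2) = 0.29 × 10.320 = 2.993.
z_β = 2.993 − 2.326 = 0.667.
Power = Φ(0.667) = 0.748.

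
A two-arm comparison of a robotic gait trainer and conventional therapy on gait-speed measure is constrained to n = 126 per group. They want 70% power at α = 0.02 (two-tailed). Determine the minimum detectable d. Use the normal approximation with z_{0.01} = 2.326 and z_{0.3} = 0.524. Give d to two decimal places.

d_min ≈ 0.36

For two independent groups of n = 126 each: d_min = (z_{α/2} + z_β)·√(2/n).
z-sum = 2.326 + 0.524 = 2.850.
d_min = 2.850 × √(2/126) = 2.850 × 0.1260 = 0.359.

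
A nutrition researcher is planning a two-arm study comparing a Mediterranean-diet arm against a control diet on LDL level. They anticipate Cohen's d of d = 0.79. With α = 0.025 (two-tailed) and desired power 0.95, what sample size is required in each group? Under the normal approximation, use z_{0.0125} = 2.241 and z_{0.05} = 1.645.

For two independent groups with equal n: n = 2·((z_{α/2} + z_β) / d)².
z_{α/2} + z_β = 2.241 + 1.645 = 3.886.
n = 2 × (3.886 / 0.79)² = 2 × 4.919² = 2 × 24.20 = 48.4.
Round up to the next whole participant.

n = 49 per group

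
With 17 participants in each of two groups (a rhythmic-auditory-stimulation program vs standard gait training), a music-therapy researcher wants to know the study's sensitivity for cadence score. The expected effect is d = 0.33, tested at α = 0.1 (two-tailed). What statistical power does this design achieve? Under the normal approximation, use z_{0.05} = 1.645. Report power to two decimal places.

power ≈ 0.25

For two equal groups, power = Φ(d·√(n/2) − z_{α/2}).
d·√(n/2) = 0.33 × √(17/2) = 0.33 × 2.915 = 0.962.
z_β = 0.962 − 1.645 = -0.683.
Power = Φ(-0.683) = 0.247.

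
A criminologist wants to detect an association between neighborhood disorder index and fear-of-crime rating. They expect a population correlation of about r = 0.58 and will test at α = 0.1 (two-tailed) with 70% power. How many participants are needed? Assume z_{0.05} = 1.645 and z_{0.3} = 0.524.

Fisher's z: C = ½·ln((1+r)/(1−r)) = ½·ln(3.7619) = 0.6625.
n = ((z_{α/2} + z_β)/C)² + 3.
(1.645 + 0.524) / 0.6625 = 2.169 / 0.6625 = 3.274.
n = 3.274² + 3 = 10.72 + 3 = 13.7.
Round up.

n = 14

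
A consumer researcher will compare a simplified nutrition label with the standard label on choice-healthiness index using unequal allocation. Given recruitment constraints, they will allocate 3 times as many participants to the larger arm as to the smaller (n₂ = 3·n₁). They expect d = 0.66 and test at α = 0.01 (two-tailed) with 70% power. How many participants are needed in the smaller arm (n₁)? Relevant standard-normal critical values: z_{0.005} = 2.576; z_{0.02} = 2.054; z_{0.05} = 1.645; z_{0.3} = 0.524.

n₁ = 30

With allocation ratio k = n₂/n₁ = 3, Var(x̄₁−x̄₂) = σ²(1/n₁ + 1/(k·n₁)) = σ²·(k+1)/(k·n₁).
So n₁ = (1 + 1/k)·((z_{α/2} + z_β)/d)² = 1.333 × (3.100/0.66)².
n₁ = 1.333 × 22.06 = 29.4.
Round up: n₁ = 30, giving n₂ = 3 × 30 = 90.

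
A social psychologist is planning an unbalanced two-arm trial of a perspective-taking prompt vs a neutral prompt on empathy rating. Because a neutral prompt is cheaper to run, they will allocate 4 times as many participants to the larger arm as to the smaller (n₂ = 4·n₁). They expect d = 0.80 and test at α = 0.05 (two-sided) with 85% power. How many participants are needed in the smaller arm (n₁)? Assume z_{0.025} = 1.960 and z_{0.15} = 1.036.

With allocation ratio k = n₂/n₁ = 4, Var(x̄₁−x̄₂) = σ²(1/n₁ + 1/(k·n₁)) = σ²·(k+1)/(k·n₁).
So n₁ = (1 + 1/k)·((z_{α/2} + z_β)/d)² = 1.250 × (2.996/0.80)².
n₁ = 1.250 × 14.03 = 17.5.
Round up: n₁ = 18, giving n₂ = 4 × 18 = 72.

n₁ = 18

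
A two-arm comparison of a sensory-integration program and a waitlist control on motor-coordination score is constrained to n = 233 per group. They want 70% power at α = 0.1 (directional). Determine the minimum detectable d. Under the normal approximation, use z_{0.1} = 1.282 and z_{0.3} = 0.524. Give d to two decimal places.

For two independent groups of n = 233 each: d_min = (z_{α} + z_β)·√(2/n).
z-sum = 1.282 + 0.524 = 1.806.
d_min = 1.806 × √(2/233) = 1.806 × 0.0926 = 0.167.

d_min ≈ 0.17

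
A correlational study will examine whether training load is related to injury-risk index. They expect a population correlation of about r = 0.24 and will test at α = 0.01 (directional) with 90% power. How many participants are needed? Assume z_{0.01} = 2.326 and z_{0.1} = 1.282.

n = 221

Fisher's z: C = ½·ln((1+r)/(1−r)) = ½·ln(1.6316) = 0.2448.
n = ((z_{α} + z_β)/C)² + 3.
(2.326 + 1.282) / 0.2448 = 3.608 / 0.2448 = 14.739.
n = 14.739² + 3 = 217.23 + 3 = 220.2.
Round up.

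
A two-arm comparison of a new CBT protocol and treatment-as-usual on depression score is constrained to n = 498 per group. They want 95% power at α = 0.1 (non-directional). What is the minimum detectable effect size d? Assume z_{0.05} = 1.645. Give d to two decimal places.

For two independent groups of n = 498 each: d_min = (z_{α/2} + z_β)·√(2/n).
z-sum = 1.645 + 1.645 = 3.290.
d_min = 3.290 × √(2/498) = 3.290 × 0.0634 = 0.208.

d_min ≈ 0.21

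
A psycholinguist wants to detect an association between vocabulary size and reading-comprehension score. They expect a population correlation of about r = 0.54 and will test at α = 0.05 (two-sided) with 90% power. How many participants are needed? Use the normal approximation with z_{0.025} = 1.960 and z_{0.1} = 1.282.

n = 32

Fisher's z: C = ½·ln((1+r)/(1−r)) = ½·ln(3.3478) = 0.6042.
n = ((z_{α/2} + z_β)/C)² + 3.
(1.960 + 1.282) / 0.6042 = 3.242 / 0.6042 = 5.366.
n = 5.366² + 3 = 28.79 + 3 = 31.8.
Round up.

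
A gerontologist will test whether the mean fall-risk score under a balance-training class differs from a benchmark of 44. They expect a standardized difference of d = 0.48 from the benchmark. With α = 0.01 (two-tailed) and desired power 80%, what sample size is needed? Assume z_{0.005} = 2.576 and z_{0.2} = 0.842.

For a one-sample test: n = ((z_{α/2} + z_β) / d)².
z_{α/2} + z_β = 2.576 + 0.842 = 3.418.
n = (3.418 / 0.48)² = 7.121² = 50.71.
Round up.

n = 51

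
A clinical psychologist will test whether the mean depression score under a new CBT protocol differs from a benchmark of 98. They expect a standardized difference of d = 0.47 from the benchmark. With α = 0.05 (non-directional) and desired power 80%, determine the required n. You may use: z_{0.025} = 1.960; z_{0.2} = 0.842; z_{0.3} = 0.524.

n = 36

For a one-sample test: n = ((z_{α/2} + z_β) / d)².
z_{α/2} + z_β = 1.960 + 0.842 = 2.802.
n = (2.802 / 0.47)² = 5.962² = 35.54.
Round up.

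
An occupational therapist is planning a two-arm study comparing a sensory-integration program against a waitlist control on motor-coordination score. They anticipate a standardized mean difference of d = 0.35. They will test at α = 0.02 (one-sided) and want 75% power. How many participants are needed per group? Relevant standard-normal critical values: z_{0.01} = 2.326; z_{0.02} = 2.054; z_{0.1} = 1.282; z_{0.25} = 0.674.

For two independent groups with equal n: n = 2·((z_{α} + z_β) / d)².
z_{α} + z_β = 2.054 + 0.674 = 2.728.
n = 2 × (2.728 / 0.35)² = 2 × 7.794² = 2 × 60.75 = 121.5.
Round up to the next whole participant.

n = 122 per group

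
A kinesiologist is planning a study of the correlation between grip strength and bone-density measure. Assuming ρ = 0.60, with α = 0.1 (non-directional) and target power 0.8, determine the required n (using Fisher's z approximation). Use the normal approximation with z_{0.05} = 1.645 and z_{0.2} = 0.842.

n = 16

Fisher's z: C = ½·ln((1+r)/(1−r)) = ½·ln(4.0000) = 0.6931.
n = ((z_{α/2} + z_β)/C)² + 3.
(1.645 + 0.842) / 0.6931 = 2.487 / 0.6931 = 3.588.
n = 3.588² + 3 = 12.88 + 3 = 15.9.
Round up.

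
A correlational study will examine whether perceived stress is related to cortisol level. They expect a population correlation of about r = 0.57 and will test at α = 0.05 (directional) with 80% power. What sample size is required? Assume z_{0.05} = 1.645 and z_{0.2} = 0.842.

n = 18

Fisher's z: C = ½·ln((1+r)/(1−r)) = ½·ln(3.6512) = 0.6475.
n = ((z_{α} + z_β)/C)² + 3.
(1.645 + 0.842) / 0.6475 = 2.487 / 0.6475 = 3.841.
n = 3.841² + 3 = 14.75 + 3 = 17.8.
Round up.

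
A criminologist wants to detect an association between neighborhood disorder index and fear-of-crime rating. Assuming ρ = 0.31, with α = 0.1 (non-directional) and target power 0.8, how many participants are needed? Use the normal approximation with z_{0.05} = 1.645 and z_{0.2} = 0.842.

n = 64

Fisher's z: C = ½·ln((1+r)/(1−r)) = ½·ln(1.8986) = 0.3205.
n = ((z_{α/2} + z_β)/C)² + 3.
(1.645 + 0.842) / 0.3205 = 2.487 / 0.3205 = 7.760.
n = 7.760² + 3 = 60.21 + 3 = 63.2.
Round up.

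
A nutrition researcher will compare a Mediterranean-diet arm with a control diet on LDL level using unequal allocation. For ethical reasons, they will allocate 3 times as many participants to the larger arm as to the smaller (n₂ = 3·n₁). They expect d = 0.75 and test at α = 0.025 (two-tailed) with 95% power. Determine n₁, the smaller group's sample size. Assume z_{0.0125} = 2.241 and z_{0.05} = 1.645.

With allocation ratio k = n₂/n₁ = 3, Var(x̄₁−x̄₂) = σ²(1/n₁ + 1/(k·n₁)) = σ²·(k+1)/(k·n₁).
So n₁ = (1 + 1/k)·((z_{α/2} + z_β)/d)² = 1.333 × (3.886/0.75)².
n₁ = 1.333 × 26.85 = 35.8.
Round up: n₁ = 36, giving n₂ = 3 × 36 = 108.

n₁ = 36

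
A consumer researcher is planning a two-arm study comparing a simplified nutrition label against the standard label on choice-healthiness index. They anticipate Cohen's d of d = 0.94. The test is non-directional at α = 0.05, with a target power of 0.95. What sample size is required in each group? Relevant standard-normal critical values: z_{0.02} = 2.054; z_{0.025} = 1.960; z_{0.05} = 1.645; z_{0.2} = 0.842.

n = 30 per group

For two independent groups with equal n: n = 2·((z_{α/2} + z_β) / d)².
z_{α/2} + z_β = 1.960 + 1.645 = 3.605.
n = 2 × (3.605 / 0.94)² = 2 × 3.835² = 2 × 14.71 = 29.4.
Round up to the next whole participant.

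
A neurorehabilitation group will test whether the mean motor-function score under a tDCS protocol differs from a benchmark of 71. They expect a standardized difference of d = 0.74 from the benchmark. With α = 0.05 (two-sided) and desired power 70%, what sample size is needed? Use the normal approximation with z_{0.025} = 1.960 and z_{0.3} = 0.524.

n = 12

For a one-sample test: n = ((z_{α/2} + z_β) / d)².
z_{α/2} + z_β = 1.960 + 0.524 = 2.484.
n = (2.484 / 0.74)² = 3.357² = 11.27.
Round up.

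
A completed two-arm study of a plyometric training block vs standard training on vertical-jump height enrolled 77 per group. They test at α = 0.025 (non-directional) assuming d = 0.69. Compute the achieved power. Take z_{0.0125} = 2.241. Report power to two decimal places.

power ≈ 0.98

For two equal groups, power = Φ(d·√(n/2) − z_{α/2}).
d·√(n/2) = 0.69 × √(77/2) = 0.69 × 6.205 = 4.281.
z_β = 4.281 − 2.241 = 2.040.
Power = Φ(2.040) = 0.979.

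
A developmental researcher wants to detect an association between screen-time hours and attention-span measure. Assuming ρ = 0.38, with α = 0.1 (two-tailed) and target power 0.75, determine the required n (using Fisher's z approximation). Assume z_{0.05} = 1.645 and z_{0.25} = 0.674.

Fisher's z: C = ½·ln((1+r)/(1−r)) = ½·ln(2.2258) = 0.4001.
n = ((z_{α/2} + z_β)/C)² + 3.
(1.645 + 0.674) / 0.4001 = 2.319 / 0.4001 = 5.796.
n = 5.796² + 3 = 33.59 + 3 = 36.6.
Round up.

n = 37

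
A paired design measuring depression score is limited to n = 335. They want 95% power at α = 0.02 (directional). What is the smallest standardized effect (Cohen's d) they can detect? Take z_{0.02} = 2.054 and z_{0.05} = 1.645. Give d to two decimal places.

For a single sample (or paired design) of n = 335: d_min = (z_{α} + z_β)/√n.
z-sum = 2.054 + 1.645 = 3.699.
d_min = 3.699 / √335 = 3.699 / 18.303 = 0.202.

d_min ≈ 0.20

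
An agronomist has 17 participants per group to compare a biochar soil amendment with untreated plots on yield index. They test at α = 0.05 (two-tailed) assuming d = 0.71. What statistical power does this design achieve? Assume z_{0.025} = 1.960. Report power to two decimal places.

For two equal groups, power = Φ(d·√(n/2) − z_{α/2}).
d·√(n/2) = 0.71 × √(17/2) = 0.71 × 2.915 = 2.070.
z_β = 2.070 − 1.960 = 0.110.
Power = Φ(0.110) = 0.544.

power ≈ 0.54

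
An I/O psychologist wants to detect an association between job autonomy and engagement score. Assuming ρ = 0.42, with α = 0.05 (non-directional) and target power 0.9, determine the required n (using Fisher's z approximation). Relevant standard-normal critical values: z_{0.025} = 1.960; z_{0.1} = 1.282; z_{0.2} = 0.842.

n = 56

Fisher's z: C = ½·ln((1+r)/(1−r)) = ½·ln(2.4483) = 0.4477.
n = ((z_{α/2} + z_β)/C)² + 3.
(1.960 + 1.282) / 0.4477 = 3.242 / 0.4477 = 7.241.
n = 7.241² + 3 = 52.44 + 3 = 55.4.
Round up.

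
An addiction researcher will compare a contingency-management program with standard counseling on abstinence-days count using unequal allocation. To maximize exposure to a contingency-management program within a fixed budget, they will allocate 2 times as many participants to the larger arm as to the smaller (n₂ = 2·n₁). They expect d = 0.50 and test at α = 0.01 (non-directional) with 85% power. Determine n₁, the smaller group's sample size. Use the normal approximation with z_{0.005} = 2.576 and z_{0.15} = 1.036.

n₁ = 79

With allocation ratio k = n₂/n₁ = 2, Var(x̄₁−x̄₂) = σ²(1/n₁ + 1/(k·n₁)) = σ²·(k+1)/(k·n₁).
So n₁ = (1 + 1/k)·((z_{α/2} + z_β)/d)² = 1.500 × (3.612/0.50)².
n₁ = 1.500 × 52.19 = 78.3.
Round up: n₁ = 79, giving n₂ = 2 × 79 = 158.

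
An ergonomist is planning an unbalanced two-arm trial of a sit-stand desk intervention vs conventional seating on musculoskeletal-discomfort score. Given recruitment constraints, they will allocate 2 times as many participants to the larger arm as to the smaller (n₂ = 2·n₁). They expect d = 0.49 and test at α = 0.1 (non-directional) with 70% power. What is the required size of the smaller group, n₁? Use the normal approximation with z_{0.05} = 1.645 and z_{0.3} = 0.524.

n₁ = 30

With allocation ratio k = n₂/n₁ = 2, Var(x̄₁−x̄₂) = σ²(1/n₁ + 1/(k·n₁)) = σ²·(k+1)/(k·n₁).
So n₁ = (1 + 1/k)·((z_{α/2} + z_β)/d)² = 1.500 × (2.169/0.49)².
n₁ = 1.500 × 19.59 = 29.4.
Round up: n₁ = 30, giving n₂ = 2 × 30 = 60.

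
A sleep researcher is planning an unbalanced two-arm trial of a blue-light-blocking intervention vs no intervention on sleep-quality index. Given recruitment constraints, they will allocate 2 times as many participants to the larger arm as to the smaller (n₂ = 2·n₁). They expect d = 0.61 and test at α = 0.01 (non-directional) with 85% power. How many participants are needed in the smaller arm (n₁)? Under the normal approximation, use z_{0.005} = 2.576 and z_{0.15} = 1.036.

With allocation ratio k = n₂/n₁ = 2, Var(x̄₁−x̄₂) = σ²(1/n₁ + 1/(k·n₁)) = σ²·(k+1)/(k·n₁).
So n₁ = (1 + 1/k)·((z_{α/2} + z_β)/d)² = 1.500 × (3.612/0.61)².
n₁ = 1.500 × 35.06 = 52.6.
Round up: n₁ = 53, giving n₂ = 2 × 53 = 106.

n₁ = 53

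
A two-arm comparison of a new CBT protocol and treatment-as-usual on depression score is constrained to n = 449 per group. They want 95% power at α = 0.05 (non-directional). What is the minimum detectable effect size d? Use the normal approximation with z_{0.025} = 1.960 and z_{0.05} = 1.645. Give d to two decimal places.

d_min ≈ 0.24

For two independent groups of n = 449 each: d_min = (z_{α/2} + z_β)·√(2/n).
z-sum = 1.960 + 1.645 = 3.605.
d_min = 3.605 × √(2/449) = 3.605 × 0.0667 = 0.241.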